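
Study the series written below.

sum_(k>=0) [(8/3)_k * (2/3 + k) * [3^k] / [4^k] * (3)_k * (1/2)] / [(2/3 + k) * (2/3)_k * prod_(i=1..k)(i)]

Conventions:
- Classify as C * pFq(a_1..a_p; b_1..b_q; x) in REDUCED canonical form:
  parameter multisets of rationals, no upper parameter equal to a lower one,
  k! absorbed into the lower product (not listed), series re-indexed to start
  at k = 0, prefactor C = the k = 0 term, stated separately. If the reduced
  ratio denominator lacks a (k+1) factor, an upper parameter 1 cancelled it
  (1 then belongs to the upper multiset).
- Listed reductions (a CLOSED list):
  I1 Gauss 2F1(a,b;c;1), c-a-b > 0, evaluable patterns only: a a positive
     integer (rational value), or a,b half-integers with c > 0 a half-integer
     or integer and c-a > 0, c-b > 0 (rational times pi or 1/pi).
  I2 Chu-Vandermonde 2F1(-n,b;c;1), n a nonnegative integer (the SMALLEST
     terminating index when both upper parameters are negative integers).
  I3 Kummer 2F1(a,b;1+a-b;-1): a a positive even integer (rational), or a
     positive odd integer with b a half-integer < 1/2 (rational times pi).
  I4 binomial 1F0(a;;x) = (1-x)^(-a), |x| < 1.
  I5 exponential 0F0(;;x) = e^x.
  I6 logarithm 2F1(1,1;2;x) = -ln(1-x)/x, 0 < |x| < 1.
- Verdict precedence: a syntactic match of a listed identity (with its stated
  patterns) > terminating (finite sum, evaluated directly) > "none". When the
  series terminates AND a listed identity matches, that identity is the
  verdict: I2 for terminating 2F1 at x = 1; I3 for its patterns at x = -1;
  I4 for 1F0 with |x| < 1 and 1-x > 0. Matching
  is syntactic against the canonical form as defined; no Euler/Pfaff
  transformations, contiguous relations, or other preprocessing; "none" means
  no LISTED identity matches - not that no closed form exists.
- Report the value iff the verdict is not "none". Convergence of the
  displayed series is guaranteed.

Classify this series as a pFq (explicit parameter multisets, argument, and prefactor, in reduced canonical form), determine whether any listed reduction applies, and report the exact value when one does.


Classification (C = 1/2): 2F1 with upper {8/3, 3}, lower {2/3}, argument x = 3/4. Verdict: none. Every listed pattern misses the 2F1 form at 3/4, upper {8/3, 3}.

The tell: x = (3/4) and the product of the first k integers (C = 1/2, x = 3/4) is k!.
Consecutive-term ratio: r(k) = (3/4) * (k+8/3) (k+3) / [(k+2/3) (k+1)] ; factor over Q: parameters, x = (3/4), and C = 1/2.


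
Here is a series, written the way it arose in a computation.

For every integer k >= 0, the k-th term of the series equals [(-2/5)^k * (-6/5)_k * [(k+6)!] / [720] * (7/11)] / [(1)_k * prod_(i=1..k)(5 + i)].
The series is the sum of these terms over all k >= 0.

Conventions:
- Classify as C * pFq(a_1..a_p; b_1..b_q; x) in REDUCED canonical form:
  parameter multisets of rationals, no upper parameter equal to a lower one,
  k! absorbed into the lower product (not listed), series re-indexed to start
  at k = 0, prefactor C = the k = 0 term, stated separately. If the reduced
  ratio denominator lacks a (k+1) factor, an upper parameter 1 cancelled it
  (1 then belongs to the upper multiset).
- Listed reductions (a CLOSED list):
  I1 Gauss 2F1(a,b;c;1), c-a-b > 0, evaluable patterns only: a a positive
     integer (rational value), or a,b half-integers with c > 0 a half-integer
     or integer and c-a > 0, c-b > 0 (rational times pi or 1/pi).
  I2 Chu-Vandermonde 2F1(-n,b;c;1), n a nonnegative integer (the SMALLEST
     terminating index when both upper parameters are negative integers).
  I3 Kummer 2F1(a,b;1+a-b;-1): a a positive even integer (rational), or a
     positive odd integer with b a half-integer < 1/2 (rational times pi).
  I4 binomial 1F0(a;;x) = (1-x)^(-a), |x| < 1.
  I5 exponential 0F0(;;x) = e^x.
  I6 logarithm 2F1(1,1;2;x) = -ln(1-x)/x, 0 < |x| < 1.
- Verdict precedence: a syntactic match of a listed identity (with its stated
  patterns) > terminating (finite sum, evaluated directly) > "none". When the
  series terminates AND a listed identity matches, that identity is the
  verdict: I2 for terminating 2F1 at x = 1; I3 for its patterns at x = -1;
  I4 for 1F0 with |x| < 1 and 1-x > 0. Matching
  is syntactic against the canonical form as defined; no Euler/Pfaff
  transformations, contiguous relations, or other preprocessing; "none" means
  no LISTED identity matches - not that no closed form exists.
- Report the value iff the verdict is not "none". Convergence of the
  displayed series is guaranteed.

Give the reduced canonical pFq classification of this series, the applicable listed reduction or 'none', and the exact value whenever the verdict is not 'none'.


Classification (C = 7/11): 2F1 with upper {-6/5, 7}, lower {6}, argument x = -2/5. Verdict: none - this 2F1 at x = -2/5 matches no listed pattern, and upper {-6/5, 7} holds no stopper.

The tell: from the first term 7/11: the lower running product (prefactor 7/11) is a rising factorial.
Ratio: r(k) = (-2/5) * (k-6/5) (k+7) / [(k+6) (k+1)] - rational in k, leading ratio (-2/5); with t_0 = 7/11, classification follows.


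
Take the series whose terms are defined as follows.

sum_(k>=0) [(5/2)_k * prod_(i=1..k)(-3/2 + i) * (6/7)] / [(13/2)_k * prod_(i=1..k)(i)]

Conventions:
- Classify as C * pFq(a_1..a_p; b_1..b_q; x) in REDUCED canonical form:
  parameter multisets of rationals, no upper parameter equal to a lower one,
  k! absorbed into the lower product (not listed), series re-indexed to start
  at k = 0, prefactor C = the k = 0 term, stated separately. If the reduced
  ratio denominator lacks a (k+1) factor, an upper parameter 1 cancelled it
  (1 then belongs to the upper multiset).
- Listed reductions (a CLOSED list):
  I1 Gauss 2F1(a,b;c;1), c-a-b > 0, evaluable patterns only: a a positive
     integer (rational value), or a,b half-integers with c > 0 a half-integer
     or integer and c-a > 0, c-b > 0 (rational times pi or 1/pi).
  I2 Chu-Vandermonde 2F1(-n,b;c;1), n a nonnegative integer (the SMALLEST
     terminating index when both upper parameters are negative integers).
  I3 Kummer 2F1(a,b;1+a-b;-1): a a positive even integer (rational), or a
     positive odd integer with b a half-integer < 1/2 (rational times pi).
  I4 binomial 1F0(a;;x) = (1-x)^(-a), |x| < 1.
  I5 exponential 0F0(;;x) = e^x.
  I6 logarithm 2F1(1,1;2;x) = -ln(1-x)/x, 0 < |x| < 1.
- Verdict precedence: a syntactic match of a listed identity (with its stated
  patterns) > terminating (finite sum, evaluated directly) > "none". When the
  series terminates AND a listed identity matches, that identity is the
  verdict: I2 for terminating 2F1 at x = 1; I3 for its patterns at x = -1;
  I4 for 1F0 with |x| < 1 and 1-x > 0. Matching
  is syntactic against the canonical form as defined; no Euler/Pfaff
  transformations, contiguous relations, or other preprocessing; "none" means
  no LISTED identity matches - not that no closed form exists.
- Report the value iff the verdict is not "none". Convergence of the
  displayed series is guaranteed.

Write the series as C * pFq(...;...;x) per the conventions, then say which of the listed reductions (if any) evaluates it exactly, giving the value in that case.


The series (x = 1) is 2F1: upper {-1/2, 5/2}, lower {13/2}, prefactor 6/7. Verdict (x = 1): Gauss's theorem I1 (half-integer case) applies (x = 1; upper {-1/2, 5/2} half-integers, c = 13/2 in the evaluable pattern). Hence: (3465/16384) * pi.

Key observation: with t_0 = 6/7, the running product (C = 6/7, x = 1) telescopes to a rising factorial.
Ratio: r(k) = 1 * (k-1/2) (k+5/2) / [(k+13/2) (k+1)] - poly over poly, x = 1 from leading terms; C = 6/7 at k = 0.


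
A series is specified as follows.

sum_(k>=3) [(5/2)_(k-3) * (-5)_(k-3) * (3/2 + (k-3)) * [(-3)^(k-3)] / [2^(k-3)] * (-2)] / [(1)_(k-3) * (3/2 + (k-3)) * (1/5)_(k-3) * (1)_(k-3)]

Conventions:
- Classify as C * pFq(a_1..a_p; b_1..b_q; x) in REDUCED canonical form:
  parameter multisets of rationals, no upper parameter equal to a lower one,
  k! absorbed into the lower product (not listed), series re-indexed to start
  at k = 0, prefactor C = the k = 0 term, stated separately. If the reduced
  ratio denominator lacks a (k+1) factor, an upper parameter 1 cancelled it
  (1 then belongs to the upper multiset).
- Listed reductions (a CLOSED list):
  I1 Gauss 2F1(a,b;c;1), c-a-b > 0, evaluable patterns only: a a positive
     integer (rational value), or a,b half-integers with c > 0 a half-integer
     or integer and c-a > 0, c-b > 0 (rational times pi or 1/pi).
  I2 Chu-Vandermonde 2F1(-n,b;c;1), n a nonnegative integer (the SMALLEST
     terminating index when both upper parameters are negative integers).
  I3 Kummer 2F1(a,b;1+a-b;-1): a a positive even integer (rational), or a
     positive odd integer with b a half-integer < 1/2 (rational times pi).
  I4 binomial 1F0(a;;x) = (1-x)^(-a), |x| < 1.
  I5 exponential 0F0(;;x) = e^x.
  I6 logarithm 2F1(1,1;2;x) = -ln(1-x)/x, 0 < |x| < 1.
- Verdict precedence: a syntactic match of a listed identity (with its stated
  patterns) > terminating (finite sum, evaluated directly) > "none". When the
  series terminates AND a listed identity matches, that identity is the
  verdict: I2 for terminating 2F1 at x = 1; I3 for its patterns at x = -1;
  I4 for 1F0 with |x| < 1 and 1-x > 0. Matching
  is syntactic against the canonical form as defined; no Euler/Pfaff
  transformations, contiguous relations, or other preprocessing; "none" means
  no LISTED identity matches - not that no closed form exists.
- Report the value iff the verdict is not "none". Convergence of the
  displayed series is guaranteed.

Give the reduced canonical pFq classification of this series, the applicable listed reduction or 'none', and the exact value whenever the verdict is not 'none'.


With C = -2: the canonical form is 2F2(-5, 5/2; 1/5, 1; -3/2). Verdict: terminating. With -5 upstairs the series is a 6-term polynomial sum; evaluated term by term. Sum: -3091548959/1441792.

Key step: t_0 being -2, k + 3/2 divides numerator and denominator alike; prefactor -2 after cancelling.
Term ratio: r(k) = (-3/2) * (k-5) (k+5/2) / [(k+1/5) (k+1) (k+1)] - rational; roots negated = parameters, x = (-3/2), C = -2.


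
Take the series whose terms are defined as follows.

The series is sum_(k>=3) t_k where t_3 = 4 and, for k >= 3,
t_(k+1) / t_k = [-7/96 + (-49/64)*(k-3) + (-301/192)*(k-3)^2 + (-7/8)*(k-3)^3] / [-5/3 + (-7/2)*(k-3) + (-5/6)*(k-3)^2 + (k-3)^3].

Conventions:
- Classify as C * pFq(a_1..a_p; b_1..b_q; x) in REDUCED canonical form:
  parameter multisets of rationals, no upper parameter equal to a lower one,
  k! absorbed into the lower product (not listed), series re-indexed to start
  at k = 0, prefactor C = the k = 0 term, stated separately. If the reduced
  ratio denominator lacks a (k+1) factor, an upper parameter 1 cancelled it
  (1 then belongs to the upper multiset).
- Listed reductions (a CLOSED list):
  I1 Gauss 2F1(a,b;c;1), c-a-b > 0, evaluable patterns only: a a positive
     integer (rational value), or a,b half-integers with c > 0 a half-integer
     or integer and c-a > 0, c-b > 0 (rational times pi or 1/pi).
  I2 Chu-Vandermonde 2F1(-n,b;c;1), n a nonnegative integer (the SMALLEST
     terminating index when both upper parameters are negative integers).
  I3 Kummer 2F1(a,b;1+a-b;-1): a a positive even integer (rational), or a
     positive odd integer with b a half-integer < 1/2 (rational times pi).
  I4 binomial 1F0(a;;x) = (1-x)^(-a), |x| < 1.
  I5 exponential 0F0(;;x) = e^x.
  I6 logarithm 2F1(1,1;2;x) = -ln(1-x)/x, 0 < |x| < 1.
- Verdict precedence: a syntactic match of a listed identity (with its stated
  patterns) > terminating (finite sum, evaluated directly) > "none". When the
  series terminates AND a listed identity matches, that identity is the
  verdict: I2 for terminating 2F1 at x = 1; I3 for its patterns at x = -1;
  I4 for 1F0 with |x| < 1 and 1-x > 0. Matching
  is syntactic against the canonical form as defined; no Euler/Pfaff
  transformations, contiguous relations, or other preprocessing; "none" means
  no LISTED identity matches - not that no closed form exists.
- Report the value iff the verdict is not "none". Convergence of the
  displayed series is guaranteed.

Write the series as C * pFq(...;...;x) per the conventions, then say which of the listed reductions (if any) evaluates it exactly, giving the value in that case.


Reduced: x = -7/8, 2F1, upper = {1/8, 1}, lower = {-5/2}, C = 4. Verdict: none - this 2F1 at x = -7/8 matches no listed pattern, and upper {1/8, 1} holds no stopper.

Key observation: from the first term 4: factor the ratio over Q (prefactor 4): negated roots = parameters.
Adjacent-term ratio: r(k) = (-7/8) * (k+1/8) (k+1) / [(k-5/2) (k+1)] - rational in k. x = (-7/8); t_0 = 4; negate the roots.


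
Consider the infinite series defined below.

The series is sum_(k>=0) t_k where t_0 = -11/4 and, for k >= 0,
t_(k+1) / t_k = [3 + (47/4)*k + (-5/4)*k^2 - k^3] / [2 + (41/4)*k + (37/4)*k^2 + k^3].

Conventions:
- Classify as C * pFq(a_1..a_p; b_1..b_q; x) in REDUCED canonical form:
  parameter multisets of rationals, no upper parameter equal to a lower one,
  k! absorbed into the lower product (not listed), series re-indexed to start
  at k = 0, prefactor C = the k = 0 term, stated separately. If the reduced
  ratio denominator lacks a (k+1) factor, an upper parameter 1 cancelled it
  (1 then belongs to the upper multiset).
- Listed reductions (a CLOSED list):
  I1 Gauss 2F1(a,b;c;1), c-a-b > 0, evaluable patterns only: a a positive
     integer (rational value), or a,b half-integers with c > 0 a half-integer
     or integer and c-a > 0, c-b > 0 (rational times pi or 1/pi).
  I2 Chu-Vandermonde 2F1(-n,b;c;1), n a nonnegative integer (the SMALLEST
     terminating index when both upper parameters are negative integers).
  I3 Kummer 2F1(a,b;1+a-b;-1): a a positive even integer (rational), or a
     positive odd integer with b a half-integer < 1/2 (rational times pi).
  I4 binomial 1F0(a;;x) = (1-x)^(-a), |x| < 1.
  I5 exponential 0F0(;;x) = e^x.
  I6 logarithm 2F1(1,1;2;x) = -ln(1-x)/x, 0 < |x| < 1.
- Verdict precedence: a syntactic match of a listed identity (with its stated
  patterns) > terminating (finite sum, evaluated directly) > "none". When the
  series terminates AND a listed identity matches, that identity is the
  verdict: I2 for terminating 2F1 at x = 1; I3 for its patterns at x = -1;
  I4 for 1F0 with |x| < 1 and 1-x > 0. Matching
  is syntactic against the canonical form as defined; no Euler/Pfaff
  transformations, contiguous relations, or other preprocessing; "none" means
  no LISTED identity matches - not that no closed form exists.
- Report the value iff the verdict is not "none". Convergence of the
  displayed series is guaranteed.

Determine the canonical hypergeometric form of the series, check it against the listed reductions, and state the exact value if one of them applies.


At argument -1: a 2F1 with upper {-3, 4}, lower {8}, scaled by C = -11/4. Verdict: this is Kummer's theorem (I3) (x = -1; c = 8 equals 1+a-b for upper {-3, 4}: listed pattern). Its exact value is -77/8.

First insight: with t_0 = -11/4, the expanded ratio factors over Q; C = -11/4, x = -1, roots give parameters.
Term ratio: r(k) = (-1) * (k-3) (k+4) / [(k+8) (k+1)] - rational in k. x = (-1); t_0 = -11/4; negate the roots.


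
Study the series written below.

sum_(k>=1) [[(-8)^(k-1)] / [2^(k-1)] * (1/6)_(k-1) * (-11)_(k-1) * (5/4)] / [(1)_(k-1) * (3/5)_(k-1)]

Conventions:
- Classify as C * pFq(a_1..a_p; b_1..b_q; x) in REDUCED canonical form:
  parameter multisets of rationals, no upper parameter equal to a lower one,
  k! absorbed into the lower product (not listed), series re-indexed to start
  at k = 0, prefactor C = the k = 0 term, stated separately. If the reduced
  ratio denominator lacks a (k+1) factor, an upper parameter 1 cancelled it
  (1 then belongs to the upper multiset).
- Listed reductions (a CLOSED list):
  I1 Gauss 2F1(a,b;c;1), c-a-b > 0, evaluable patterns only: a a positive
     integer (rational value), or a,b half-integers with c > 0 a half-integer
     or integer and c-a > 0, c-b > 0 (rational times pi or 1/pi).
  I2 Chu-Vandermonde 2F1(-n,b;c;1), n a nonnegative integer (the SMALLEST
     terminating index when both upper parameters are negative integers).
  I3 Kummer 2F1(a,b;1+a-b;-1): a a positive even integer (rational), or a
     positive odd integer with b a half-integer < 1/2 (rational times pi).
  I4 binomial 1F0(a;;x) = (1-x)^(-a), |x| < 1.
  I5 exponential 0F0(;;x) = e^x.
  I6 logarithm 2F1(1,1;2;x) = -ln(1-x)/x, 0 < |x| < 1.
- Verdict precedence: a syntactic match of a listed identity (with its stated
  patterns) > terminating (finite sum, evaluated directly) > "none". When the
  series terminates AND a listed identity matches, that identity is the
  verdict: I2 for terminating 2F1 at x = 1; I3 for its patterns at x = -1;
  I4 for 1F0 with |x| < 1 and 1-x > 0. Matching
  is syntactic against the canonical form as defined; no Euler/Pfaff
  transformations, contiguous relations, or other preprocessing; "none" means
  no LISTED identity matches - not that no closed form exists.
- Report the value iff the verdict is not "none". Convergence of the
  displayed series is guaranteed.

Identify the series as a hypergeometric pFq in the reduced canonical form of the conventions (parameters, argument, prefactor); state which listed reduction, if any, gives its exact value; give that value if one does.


Structural cue: t_0 = 5/4 here, and (1)_k (prefactor 5/4) is k! itself.
Consecutive-term ratio: r(k) = (-4) * (k-11) (k+1/6) / [(k+3/5) (k+1)] - poly over poly, x = (-4) from leading terms; C = 5/4 at k = 0.

Canonical form: C = 5/4 times 2F1 with upper {-11, 1/6}, lower {3/5}, x = -4. Verdict: terminating - the sum ends at index 11 because -11 is a negative integer; exact evaluation follows. Sum: 1354039362183413045/209895811596.


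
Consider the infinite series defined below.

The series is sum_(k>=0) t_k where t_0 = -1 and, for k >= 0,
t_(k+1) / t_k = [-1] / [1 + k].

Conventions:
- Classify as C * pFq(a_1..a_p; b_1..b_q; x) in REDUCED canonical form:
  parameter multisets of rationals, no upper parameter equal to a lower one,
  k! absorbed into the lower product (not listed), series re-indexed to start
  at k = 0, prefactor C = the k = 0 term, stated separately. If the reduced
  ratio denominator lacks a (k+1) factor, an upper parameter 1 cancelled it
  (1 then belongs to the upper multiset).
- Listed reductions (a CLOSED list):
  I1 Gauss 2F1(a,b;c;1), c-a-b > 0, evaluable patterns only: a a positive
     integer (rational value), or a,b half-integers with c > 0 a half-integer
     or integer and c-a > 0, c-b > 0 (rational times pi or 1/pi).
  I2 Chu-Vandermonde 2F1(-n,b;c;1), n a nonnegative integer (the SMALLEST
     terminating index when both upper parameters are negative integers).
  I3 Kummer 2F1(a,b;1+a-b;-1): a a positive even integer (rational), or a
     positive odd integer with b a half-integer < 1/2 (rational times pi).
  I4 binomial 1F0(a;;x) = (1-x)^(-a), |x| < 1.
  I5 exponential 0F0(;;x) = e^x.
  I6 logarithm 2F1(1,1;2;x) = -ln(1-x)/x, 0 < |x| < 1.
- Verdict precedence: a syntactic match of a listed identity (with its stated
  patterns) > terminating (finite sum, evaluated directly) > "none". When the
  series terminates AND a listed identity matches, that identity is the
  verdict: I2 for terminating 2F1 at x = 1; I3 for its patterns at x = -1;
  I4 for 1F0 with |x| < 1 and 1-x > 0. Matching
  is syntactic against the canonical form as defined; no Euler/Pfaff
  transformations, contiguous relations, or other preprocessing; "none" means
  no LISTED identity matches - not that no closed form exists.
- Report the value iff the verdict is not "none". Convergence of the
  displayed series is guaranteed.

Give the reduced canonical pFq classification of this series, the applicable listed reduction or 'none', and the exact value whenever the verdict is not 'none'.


Reduced: x = -1, 0F0, upper = {-}, lower = {-}, C = -1. Verdict: this is the I5 exponential reduction (the 0F0 exponential series at x = -1). Value: (-1) * e^(-1).

Key observation: t_0 = -1 here, and factor the ratio over Q (C = -1, x = -1): negated roots = parameters.
Step ratio: r(k) = (-1) * 1 / [(k+1)] - rational; roots negated = parameters, x = (-1), C = -1.


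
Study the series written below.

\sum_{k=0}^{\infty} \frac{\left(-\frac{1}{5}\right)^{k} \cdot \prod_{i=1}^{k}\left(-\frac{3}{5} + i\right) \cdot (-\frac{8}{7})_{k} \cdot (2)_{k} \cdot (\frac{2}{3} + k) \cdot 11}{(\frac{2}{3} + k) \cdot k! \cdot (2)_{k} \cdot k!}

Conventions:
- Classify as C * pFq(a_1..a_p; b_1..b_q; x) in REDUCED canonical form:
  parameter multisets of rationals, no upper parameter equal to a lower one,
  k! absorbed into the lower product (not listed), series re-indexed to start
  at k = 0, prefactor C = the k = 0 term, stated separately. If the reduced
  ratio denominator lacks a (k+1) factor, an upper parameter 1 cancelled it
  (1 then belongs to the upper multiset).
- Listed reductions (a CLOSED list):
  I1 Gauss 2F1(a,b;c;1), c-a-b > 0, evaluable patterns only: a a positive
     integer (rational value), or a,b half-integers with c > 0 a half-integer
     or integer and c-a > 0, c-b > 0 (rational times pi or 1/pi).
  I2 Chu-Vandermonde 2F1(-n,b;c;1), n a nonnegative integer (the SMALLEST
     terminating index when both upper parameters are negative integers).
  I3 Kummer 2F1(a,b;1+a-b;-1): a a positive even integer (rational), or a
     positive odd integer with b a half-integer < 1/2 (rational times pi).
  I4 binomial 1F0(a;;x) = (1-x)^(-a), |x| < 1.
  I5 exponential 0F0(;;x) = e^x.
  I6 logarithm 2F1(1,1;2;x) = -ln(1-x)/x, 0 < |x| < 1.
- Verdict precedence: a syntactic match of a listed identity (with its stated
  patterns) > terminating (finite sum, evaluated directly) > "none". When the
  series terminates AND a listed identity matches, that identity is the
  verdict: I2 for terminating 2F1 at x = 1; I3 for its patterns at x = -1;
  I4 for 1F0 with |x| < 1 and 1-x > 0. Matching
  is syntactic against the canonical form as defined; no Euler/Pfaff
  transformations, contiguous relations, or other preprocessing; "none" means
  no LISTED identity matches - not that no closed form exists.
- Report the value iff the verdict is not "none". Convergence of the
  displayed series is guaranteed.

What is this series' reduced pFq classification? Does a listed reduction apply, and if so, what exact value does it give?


With C = 11: the canonical form is 2F1(-\frac{8}{7}, \frac{2}{5}; 1; -\frac{1}{5}). Verdict: none here - no I1-I6 shape fits x = -\frac{1}{5} with lower {1}.

Key step: with t_0 = 11, k + 2/3 divides numerator and denominator alike; prefactor 11 after cancelling.
Consecutive-term ratio: r(k) = -\frac{1}{5} * (k-\frac{8}{7}) (k+\frac{2}{5}) / [(k+1) (k+1)] ; factor over Q: parameters, x = -\frac{1}{5}, and C = 11.


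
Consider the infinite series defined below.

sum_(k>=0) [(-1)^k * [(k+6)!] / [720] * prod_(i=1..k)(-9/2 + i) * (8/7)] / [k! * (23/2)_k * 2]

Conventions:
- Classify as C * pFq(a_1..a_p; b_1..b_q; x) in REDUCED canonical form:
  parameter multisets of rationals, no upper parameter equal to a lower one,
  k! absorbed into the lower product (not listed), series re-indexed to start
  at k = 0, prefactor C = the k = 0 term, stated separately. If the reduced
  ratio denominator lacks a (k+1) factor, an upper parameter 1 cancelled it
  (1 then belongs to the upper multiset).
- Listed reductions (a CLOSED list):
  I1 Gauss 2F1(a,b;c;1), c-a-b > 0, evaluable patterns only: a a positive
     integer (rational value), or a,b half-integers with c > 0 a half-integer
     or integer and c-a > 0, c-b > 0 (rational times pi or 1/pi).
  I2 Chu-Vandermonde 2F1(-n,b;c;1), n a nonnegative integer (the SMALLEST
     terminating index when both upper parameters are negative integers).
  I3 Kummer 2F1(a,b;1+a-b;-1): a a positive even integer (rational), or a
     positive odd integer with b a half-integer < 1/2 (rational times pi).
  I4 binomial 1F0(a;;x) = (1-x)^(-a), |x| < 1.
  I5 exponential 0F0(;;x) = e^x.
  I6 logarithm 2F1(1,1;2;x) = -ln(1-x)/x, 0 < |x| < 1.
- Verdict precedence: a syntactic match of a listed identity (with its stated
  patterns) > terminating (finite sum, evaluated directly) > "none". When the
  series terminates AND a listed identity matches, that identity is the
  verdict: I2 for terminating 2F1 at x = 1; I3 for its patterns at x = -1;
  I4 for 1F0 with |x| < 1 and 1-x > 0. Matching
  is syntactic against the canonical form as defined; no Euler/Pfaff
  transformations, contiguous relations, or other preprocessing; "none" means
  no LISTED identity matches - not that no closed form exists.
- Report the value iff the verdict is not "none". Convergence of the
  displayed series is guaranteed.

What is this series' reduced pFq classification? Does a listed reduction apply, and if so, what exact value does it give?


At argument -1: a 2F1 with upper {-7/2, 7}, lower {23/2}, scaled by C = 4/7. Verdict at x = -1: Kummer (I3) matches (x = -1; c = 23/2 equals 1+a-b for upper {-7/2, 7}: listed pattern). Hence: (2078505/2097152) * pi.

Key step: t_0 being 4/7, the factorial ratio (prefactor 4/7) (k+a-1)!/(a-1)! is a rising factorial (a)_k.
Consecutive-term ratio: r(k) = (-1) * (k-7/2) (k+7) / [(k+23/2) (k+1)] - rational; roots negated = parameters, x = (-1), C = 4/7.


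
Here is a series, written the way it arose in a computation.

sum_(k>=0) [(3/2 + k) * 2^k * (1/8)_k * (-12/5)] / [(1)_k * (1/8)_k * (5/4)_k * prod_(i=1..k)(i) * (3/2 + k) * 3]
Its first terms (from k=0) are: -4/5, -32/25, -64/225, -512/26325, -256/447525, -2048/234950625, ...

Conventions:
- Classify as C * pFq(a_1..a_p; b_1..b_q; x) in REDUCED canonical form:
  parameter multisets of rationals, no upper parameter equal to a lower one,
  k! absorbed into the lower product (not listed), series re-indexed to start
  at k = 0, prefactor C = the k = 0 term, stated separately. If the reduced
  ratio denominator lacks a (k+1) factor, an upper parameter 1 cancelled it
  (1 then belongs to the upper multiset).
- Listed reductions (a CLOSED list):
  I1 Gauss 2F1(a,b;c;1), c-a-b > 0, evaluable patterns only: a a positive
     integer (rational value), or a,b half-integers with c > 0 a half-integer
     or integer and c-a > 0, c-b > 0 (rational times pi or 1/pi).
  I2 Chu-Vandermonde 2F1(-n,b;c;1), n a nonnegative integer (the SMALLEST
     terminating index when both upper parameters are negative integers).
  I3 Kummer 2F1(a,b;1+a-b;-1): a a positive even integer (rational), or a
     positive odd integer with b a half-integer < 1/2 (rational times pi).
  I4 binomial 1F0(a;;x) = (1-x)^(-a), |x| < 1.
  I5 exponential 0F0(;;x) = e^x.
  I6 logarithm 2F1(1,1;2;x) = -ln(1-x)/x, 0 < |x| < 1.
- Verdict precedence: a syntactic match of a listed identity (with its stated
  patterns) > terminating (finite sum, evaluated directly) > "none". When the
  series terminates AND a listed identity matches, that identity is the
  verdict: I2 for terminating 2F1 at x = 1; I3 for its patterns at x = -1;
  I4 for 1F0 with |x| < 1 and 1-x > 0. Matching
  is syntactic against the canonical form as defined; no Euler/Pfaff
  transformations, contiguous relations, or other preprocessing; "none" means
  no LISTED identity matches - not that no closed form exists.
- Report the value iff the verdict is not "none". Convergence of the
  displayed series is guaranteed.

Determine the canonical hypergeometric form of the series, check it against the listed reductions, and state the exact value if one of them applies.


The series (x = 2) is 0F2: upper {-}, lower {1, 5/4}, prefactor -4/5. Verdict: none. No listed pattern accepts 0F2(-; 1, 5/4; 2).

Structural cue: x = 2 and the product of the first k integers (prefactor -4/5) is k!.
Adjacent-term ratio: r(k) = 2 * 1 / [(k+1) (k+5/4) (k+1)] - poly over poly, x = 2 from leading terms; C = -4/5 at k = 0.


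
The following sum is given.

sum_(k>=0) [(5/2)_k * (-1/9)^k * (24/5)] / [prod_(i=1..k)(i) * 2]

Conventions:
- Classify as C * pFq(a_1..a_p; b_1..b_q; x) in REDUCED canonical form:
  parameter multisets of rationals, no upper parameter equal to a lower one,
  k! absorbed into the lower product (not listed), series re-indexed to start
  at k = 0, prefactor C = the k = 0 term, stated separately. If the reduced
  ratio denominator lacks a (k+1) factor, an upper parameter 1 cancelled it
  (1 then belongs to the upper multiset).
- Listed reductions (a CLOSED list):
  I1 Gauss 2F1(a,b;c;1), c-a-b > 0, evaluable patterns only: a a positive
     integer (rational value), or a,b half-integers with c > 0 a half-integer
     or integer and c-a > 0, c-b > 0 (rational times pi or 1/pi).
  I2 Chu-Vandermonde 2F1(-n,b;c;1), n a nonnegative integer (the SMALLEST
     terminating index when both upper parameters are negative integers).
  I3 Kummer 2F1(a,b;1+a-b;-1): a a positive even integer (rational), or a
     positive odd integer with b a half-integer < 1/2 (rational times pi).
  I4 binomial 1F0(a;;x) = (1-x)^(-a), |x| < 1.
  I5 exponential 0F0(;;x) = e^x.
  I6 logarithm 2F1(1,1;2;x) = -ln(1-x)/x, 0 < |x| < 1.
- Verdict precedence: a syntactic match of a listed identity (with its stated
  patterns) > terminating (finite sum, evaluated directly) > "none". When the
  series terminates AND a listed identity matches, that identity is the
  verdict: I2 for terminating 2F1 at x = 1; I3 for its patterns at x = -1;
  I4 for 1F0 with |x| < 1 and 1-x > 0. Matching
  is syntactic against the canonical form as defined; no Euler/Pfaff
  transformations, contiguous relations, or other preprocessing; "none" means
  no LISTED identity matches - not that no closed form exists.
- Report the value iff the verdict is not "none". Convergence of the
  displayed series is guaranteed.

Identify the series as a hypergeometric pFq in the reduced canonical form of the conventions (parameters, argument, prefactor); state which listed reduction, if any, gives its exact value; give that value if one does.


The series (x = -1/9) is 1F0: upper {5/2}, lower {-}, prefactor 12/5. Verdict: the binomial series (I4) applies (the 1F0 binomial series: exponent -5/2, x = -1/9). Exact value: (12/5) * (10/9)^(-5/2).

The tell: t_0 = 12/5 here, and the constant factors (C = 12/5) combine into one prefactor.
Consecutive-term ratio: r(k) = (-1/9) * (k+5/2) / [(k+1)] - rational in k, leading ratio (-1/9); with t_0 = 12/5, classification follows.


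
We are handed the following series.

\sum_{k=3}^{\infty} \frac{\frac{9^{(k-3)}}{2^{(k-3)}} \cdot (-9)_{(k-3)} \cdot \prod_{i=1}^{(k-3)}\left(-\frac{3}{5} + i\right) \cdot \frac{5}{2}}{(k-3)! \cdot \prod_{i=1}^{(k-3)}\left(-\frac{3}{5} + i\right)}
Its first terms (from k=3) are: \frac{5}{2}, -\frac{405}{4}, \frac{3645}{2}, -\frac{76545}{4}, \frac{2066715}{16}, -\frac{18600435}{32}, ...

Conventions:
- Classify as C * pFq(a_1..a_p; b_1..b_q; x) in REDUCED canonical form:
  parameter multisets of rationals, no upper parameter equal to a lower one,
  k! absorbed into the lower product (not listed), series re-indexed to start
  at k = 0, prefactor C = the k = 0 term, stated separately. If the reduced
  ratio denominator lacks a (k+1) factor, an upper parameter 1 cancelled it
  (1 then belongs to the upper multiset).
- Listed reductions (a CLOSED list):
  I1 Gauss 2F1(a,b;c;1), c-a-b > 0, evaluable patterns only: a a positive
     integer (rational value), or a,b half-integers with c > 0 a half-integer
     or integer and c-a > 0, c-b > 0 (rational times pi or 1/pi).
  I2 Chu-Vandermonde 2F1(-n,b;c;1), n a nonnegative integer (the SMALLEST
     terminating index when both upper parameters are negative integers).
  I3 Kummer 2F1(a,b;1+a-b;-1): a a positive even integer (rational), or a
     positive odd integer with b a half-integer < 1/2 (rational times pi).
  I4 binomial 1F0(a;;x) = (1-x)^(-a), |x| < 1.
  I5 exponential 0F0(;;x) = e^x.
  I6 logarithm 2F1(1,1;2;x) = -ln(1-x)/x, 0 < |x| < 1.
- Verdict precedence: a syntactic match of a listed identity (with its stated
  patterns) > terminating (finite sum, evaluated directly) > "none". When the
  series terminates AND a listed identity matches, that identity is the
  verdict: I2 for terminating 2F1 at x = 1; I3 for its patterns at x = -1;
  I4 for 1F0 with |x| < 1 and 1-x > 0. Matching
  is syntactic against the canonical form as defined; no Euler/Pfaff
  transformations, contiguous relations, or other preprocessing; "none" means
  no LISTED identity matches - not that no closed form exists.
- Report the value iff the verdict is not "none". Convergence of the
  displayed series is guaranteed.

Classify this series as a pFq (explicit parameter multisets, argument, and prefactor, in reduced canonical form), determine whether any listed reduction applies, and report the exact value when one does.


With C = \frac{5}{2}: the canonical form is 1F0(-9; -; \frac{9}{2}). Verdict: terminating (-9 upstairs). 10 nonzero terms in all; added directly. Exact value: -\frac{201768035}{1024}.

Key observation: from the first term \frac{5}{2}: the lower running product (C = 5/2, x = 9/2) is a rising factorial.
Term ratio: r(k) = \frac{9}{2} * (k-9) / [(k+1)] - poly over poly, x = \frac{9}{2} from leading terms; C = \frac{5}{2} at k = 0.


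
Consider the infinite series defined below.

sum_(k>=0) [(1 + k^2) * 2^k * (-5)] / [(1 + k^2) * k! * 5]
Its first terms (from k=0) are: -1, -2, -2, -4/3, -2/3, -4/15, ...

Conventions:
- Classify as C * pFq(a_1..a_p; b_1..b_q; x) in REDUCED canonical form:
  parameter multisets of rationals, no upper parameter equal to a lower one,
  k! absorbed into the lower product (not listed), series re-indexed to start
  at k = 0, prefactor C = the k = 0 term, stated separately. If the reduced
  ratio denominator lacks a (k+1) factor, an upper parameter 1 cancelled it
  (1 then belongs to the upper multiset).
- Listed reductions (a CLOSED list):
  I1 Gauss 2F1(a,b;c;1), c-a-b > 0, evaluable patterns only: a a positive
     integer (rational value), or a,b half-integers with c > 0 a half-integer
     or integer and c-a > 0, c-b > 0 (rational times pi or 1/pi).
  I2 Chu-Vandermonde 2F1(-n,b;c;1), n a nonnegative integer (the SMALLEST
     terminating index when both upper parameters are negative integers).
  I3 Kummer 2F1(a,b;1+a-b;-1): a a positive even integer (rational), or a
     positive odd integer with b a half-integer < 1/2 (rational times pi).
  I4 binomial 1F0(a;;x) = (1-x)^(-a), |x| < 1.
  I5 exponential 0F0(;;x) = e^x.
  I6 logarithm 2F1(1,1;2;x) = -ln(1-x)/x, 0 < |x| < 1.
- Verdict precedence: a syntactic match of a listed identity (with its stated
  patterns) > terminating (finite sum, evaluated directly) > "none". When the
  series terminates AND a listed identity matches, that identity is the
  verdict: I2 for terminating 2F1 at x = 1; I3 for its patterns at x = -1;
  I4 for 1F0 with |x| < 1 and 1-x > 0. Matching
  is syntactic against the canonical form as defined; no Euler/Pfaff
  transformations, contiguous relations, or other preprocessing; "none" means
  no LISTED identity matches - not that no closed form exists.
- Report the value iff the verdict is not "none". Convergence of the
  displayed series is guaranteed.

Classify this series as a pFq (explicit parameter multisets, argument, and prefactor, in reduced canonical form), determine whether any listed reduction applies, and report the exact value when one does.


With C = -1: the canonical form is 0F0(-; -; 2). Verdict: the I5 exponential reduction fires (the 0F0 exponential series at x = 2). Its exact value is (-1) * e^(2).

Structural cue: with t_0 = -1, k^2 + 1 divides numerator and denominator alike; C = -1, x = 2 after cancelling.
Term ratio: r(k) = 2 * 1 / [(k+1)] - poly over poly, x = 2 from leading terms; C = -1 at k = 0.


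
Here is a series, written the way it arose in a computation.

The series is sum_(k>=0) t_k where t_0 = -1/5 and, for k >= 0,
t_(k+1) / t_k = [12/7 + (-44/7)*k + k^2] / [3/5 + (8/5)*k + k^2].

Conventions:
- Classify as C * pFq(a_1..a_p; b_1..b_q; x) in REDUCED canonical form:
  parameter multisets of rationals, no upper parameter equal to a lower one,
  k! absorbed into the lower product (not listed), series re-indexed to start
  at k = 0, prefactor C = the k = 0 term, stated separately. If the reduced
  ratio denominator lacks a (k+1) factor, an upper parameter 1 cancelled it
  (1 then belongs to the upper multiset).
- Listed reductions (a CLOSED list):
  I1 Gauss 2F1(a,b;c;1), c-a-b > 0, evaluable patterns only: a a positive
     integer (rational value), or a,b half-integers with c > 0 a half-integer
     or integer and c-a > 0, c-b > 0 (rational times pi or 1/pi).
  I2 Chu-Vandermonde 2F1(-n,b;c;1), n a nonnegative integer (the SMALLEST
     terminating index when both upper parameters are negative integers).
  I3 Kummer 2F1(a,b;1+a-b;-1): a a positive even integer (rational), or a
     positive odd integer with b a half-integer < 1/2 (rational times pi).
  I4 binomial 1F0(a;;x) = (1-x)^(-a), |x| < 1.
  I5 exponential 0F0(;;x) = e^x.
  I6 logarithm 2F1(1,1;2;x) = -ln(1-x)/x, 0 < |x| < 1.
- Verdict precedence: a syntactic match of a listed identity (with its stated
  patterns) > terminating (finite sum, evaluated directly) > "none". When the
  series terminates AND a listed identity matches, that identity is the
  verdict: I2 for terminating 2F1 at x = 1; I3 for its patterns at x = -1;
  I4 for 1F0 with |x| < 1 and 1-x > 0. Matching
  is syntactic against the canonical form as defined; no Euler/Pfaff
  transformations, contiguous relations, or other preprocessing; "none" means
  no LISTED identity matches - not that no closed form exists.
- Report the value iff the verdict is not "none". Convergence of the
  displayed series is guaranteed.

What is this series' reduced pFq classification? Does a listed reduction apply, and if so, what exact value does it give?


The series (x = 1) is 2F1: upper {-6, -2/7}, lower {3/5}, prefactor -1/5. Verdict: Vandermonde's identity (I2) applies (terminating 2F1 at x = 1 with n = 6, b = -2/7, c = 3/5). Exact value: -1145817629/2462393570.

First insight: t_0 = -1/5 here, and factor the ratio over Q (C = -1/5): negated roots = parameters.
Step ratio: r(k) = 1 * (k-6) (k-2/7) / [(k+3/5) (k+1)] - poly over poly, x = 1 from leading terms; C = -1/5 at k = 0.


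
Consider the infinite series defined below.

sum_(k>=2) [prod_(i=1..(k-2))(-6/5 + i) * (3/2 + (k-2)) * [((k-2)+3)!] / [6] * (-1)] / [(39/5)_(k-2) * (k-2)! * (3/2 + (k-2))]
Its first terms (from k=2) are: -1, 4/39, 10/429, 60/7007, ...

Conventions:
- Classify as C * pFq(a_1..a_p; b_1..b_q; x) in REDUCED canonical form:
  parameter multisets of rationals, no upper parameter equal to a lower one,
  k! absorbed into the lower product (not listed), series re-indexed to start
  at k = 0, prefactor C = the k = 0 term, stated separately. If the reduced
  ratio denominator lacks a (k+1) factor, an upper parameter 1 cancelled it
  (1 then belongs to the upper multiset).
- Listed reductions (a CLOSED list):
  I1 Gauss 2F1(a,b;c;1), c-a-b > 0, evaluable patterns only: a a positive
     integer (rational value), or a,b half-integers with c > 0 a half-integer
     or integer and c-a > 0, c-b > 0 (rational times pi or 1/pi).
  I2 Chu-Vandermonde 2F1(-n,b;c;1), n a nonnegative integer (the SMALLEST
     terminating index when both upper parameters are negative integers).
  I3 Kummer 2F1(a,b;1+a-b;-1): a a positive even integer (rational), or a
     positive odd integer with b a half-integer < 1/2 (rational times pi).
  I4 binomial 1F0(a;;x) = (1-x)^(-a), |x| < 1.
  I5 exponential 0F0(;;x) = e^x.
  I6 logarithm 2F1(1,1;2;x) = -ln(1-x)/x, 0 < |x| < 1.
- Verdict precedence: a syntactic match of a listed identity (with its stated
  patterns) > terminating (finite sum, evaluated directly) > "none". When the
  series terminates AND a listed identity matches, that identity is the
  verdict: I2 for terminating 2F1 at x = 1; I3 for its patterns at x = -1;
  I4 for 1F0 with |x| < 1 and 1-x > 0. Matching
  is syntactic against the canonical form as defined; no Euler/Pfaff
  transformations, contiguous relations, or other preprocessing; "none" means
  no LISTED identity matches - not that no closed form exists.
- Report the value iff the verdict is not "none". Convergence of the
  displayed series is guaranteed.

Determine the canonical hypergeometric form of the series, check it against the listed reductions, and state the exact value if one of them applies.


This is -1 * 2F1(-1/5, 4; 39/5; 1) in reduced canonical form. Verdict: Gauss's theorem (I1) applies (x = 1: the Gamma ratio telescopes since c-a-b = 4 > 0 and a = 4 in Z>0). Sum: -18734/21875.

Key observation: t_0 = -1 here, and k + 3/2 divides numerator and denominator alike; C = -1, x = 1 after cancelling.
Consecutive-term ratio: r(k) = 1 * (k-1/5) (k+4) / [(k+39/5) (k+1)] - rational in k. x = 1; t_0 = -1; negate the roots.
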